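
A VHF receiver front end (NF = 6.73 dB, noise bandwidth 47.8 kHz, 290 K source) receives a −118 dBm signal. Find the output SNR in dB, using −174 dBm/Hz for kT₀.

Noise floor: N = −174 + 10 log₁₀(B) + NF
10 log₁₀(4.78×10⁴) = 46.79 dB
N = −174 + 46.79 + 6.73 = −120.48 dBm
SNR = P_sig − N = −118 − (−120.48) = 2.48 dB → 2.5 dB

2.5 dB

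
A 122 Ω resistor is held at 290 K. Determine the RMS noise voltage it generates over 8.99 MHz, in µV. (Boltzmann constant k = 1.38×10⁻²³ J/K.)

V_n = √(4kTRB)
4kTRB = 4 × 1.38×10⁻²³ × 290 × 1.22×10² × 8.99×10⁶ = 1.76×10⁻¹¹ V²
V_n = √(1.76×10⁻¹¹) = 4.19×10⁻⁶ V = 4.19 µV

4.19 µV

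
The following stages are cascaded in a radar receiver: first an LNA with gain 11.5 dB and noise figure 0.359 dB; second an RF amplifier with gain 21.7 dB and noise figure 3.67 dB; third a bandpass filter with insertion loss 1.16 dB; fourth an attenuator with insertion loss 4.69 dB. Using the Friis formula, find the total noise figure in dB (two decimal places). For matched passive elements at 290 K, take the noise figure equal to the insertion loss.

0.72 dB

Convert to linear (a loss of L dB is a gain of −L dB): F_i = 10^(NF_i/10), G_i = 10^(G_i,dB/10)
  Stage 1: F_1 = 10^(0.359/10) = 1.086, G_1 = 10^(11.5/10) = 14.13
  Stage 2: F_2 = 10^(3.67/10) = 2.328, G_2 = 10^(21.7/10) = 147.9
  Stage 3: F_3 = 10^(1.16/10) = 1.306, G_3 = 10^(−1.16/10) = 0.7656
  Stage 4: F_4 = 10^(4.69/10) = 2.944, G_4 = 10^(−4.69/10) = 0.3396
Friis cascade:
  F = 1.086 + (2.328 − 1)/14.13 + (1.306 − 1)/2089 + (2.944 − 1)/1600 = 1.182
NF = 10 log₁₀(1.182) = 0.72 dB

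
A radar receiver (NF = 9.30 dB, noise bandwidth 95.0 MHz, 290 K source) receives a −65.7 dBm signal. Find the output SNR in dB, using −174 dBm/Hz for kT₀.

Noise floor: N = −174 + 10 log₁₀(B) + NF
10 log₁₀(9.50×10⁷) = 79.78 dB
N = −174 + 79.78 + 9.30 = −84.92 dBm
SNR = P_sig − N = −65.7 − (−84.92) = 19.22 dB → 19.2 dB

19.2 dB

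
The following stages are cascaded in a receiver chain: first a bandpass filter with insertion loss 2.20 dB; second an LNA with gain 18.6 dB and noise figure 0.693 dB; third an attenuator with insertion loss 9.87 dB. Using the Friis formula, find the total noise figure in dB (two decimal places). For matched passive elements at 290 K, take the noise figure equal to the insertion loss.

Convert to linear (a loss of L dB is a gain of −L dB): F_i = 10^(NF_i/10), G_i = 10^(G_i,dB/10)
  Stage 1: F_1 = 10^(2.20/10) = 1.660, G_1 = 10^(−2.20/10) = 0.6026
  Stage 2: F_2 = 10^(0.693/10) = 1.173, G_2 = 10^(18.6/10) = 72.44
  Stage 3: F_3 = 10^(9.87/10) = 9.705, G_3 = 10^(−9.87/10) = 0.1030
Friis cascade:
  F = 1.660 + (1.173 − 1)/0.6026 + (9.705 − 1)/43.65 = 2.146
NF = 10 log₁₀(2.146) = 3.32 dB

3.32 dB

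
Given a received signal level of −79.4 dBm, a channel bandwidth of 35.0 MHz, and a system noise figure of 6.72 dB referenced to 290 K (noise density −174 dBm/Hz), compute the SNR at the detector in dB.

12.4 dB

Noise floor: N = −174 + 10 log₁₀(B) + NF
10 log₁₀(3.50×10⁷) = 75.44 dB
N = −174 + 75.44 + 6.72 = −91.84 dBm
SNR = P_sig − N = −79.4 − (−91.84) = 12.44 dB → 12.4 dB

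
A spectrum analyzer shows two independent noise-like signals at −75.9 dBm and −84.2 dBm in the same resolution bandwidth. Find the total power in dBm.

−75.3 dBm

Convert to linear, add, convert back:
P₁ = 2.57×10⁻¹¹ W, P₂ = 3.80×10⁻¹² W
P_tot = 2.95×10⁻¹¹ W → 10 log₁₀(P_tot / 10⁻³) = −75.3 dBm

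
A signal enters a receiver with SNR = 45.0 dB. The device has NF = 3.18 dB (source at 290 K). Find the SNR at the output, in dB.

41.82 dB

By definition F = SNR_in/SNR_out, so in dB: SNR_out = SNR_in − NF
SNR_out = 45.0 − 3.18 = 41.82 dB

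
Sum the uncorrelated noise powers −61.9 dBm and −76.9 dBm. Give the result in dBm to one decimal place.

−61.8 dBm

Convert to linear, add, convert back:
P₁ = 6.46×10⁻¹⁰ W, P₂ = 2.04×10⁻¹¹ W
P_tot = 6.66×10⁻¹⁰ W → 10 log₁₀(P_tot / 10⁻³) = −61.8 dBm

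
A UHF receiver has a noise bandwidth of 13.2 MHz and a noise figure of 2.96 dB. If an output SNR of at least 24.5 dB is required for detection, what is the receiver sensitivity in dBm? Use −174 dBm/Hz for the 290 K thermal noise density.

Sensitivity = −174 + 10 log₁₀(B) + NF + SNR_min
= −174 + 71.21 + 2.96 + 24.5
= −75.33 dBm → −75.3 dBm

−75.3 dBm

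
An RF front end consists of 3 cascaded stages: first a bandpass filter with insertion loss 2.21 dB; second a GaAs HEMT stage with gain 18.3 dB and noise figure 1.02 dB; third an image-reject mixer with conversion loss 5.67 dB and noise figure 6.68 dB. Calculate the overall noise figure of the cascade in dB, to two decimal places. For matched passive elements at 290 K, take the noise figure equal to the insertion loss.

Convert to linear (a loss of L dB is a gain of −L dB): F_i = 10^(NF_i/10), G_i = 10^(G_i,dB/10)
  Stage 1: F_1 = 10^(2.21/10) = 1.663, G_1 = 10^(−2.21/10) = 0.6012
  Stage 2: F_2 = 10^(1.02/10) = 1.265, G_2 = 10^(18.3/10) = 67.61
  Stage 3: F_3 = 10^(6.68/10) = 4.656, G_3 = 10^(−5.67/10) = 0.2710
Friis cascade:
  F = 1.663 + (1.265 − 1)/0.6012 + (4.656 − 1)/40.64 = 2.194
NF = 10 log₁₀(2.194) = 3.41 dB

3.41 dB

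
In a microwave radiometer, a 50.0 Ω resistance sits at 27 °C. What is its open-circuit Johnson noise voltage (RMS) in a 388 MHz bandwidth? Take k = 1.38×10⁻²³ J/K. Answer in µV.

17.9 µV

T = 27 °C + 273.15 = 300.15 K
V_n = √(4kTRB)
4kTRB = 4 × 1.38×10⁻²³ × 300.15 × 5.00×10¹ × 3.88×10⁸ = 3.21×10⁻¹⁰ V²
V_n = √(3.21×10⁻¹⁰) = 1.79×10⁻⁵ V = 17.9 µV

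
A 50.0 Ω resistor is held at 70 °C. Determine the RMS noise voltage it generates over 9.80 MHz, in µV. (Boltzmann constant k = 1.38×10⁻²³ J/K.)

T = 70 °C + 273.15 = 343.15 K
V_n = √(4kTRB)
4kTRB = 4 × 1.38×10⁻²³ × 343.15 × 5.00×10¹ × 9.80×10⁶ = 9.28×10⁻¹² V²
V_n = √(9.28×10⁻¹²) = 3.05×10⁻⁶ V = 3.05 µV

3.05 µV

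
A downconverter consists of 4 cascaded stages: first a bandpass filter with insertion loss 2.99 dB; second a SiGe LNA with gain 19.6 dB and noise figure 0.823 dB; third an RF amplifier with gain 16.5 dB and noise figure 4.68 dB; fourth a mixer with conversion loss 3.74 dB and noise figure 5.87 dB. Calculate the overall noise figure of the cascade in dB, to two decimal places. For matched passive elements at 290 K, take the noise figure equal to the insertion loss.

Convert to linear (a loss of L dB is a gain of −L dB): F_i = 10^(NF_i/10), G_i = 10^(G_i,dB/10)
  Stage 1: F_1 = 10^(2.99/10) = 1.991, G_1 = 10^(−2.99/10) = 0.5023
  Stage 2: F_2 = 10^(0.823/10) = 1.209, G_2 = 10^(19.6/10) = 91.20
  Stage 3: F_3 = 10^(4.68/10) = 2.938, G_3 = 10^(16.5/10) = 44.67
  Stage 4: F_4 = 10^(5.87/10) = 3.864, G_4 = 10^(−3.74/10) = 0.4227
Friis cascade:
  F = 1.991 + (1.209 − 1)/0.5023 + (2.938 − 1)/45.81 + (3.864 − 1)/2046 = 2.450
NF = 10 log₁₀(2.450) = 3.89 dB

3.89 dB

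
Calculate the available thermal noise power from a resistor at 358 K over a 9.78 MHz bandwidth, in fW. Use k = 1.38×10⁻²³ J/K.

48.3 fW

P_n = kTB = 1.38×10⁻²³ × 358 × 9.78×10⁶ = 4.83×10⁻¹⁴ W = 48.3 fW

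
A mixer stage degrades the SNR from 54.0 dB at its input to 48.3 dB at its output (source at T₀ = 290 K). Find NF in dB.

5.7 dB

NF (dB) = SNR_in(dB) − SNR_out(dB) when the source is at T₀
NF = 54.0 − 48.3 = 5.7 dB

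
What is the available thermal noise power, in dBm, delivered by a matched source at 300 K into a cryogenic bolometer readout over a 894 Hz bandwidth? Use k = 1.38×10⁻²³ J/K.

−144.3 dBm

P_n = kTB = 1.38×10⁻²³ × 300 × 8.94×10² = 3.70×10⁻¹⁸ W
In dBm: 10 log₁₀(3.70×10⁻¹⁸ / 10⁻³) = −144.3 dBm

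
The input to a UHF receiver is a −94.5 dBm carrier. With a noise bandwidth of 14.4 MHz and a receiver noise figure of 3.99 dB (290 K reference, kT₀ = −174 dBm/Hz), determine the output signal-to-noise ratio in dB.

3.9 dB

Noise floor: N = −174 + 10 log₁₀(B) + NF
10 log₁₀(1.44×10⁷) = 71.58 dB
N = −174 + 71.58 + 3.99 = −98.43 dBm
SNR = P_sig − N = −94.5 − (−98.43) = 3.93 dB → 3.9 dB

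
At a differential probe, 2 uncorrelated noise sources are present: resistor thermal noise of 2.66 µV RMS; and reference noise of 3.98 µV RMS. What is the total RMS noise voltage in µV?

4.79 µV

Uncorrelated sources add in power (mean-square): V_tot = √(ΣV_i²)
V_tot = √[(2.66×10⁻⁶)² + (3.98×10⁻⁶)²] = 4.79×10⁻⁶ V = 4.79 µV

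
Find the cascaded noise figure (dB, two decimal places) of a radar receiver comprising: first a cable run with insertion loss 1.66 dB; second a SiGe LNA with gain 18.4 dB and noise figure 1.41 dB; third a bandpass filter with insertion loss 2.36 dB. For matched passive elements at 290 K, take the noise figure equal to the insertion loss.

3.10 dB

Convert to linear (a loss of L dB is a gain of −L dB): F_i = 10^(NF_i/10), G_i = 10^(G_i,dB/10)
  Stage 1: F_1 = 10^(1.66/10) = 1.466, G_1 = 10^(−1.66/10) = 0.6823
  Stage 2: F_2 = 10^(1.41/10) = 1.384, G_2 = 10^(18.4/10) = 69.18
  Stage 3: F_3 = 10^(2.36/10) = 1.722, G_3 = 10^(−2.36/10) = 0.5808
Friis cascade:
  F = 1.466 + (1.384 − 1)/0.6823 + (1.722 − 1)/47.21 = 2.043
NF = 10 log₁₀(2.043) = 3.10 dB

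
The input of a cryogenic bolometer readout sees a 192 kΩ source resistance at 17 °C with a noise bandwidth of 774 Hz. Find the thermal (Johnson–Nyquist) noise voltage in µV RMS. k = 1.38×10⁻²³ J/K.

1.54 µV

T = 17 °C + 273.15 = 290.15 K
V_n = √(4kTRB)
4kTRB = 4 × 1.38×10⁻²³ × 290.15 × 1.92×10⁵ × 7.74×10² = 2.38×10⁻¹² V²
V_n = √(2.38×10⁻¹²) = 1.54×10⁻⁶ V = 1.54 µV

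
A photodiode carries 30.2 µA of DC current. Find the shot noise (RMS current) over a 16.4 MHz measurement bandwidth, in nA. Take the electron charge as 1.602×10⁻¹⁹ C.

12.6 nA

I_n = √(2qI·B)
2qI·B = 2 × 1.602×10⁻¹⁹ × 3.02×10⁻⁵ × 1.64×10⁷ = 1.59×10⁻¹⁶ A²
I_n = √(1.59×10⁻¹⁶) = 1.26×10⁻⁸ A = 12.6 nA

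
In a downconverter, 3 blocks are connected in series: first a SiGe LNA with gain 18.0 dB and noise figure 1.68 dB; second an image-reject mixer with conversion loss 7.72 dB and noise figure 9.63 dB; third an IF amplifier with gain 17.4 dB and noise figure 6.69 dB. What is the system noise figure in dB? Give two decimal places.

2.89 dB

Convert to linear (a loss of L dB is a gain of −L dB): F_i = 10^(NF_i/10), G_i = 10^(G_i,dB/10)
  Stage 1: F_1 = 10^(1.68/10) = 1.472, G_1 = 10^(18.0/10) = 63.10
  Stage 2: F_2 = 10^(9.63/10) = 9.183, G_2 = 10^(−7.72/10) = 0.1690
  Stage 3: F_3 = 10^(6.69/10) = 4.667, G_3 = 10^(17.4/10) = 54.95
Friis cascade:
  F = 1.472 + (9.183 − 1)/63.10 + (4.667 − 1)/10.67 = 1.946
NF = 10 log₁₀(1.946) = 2.89 dB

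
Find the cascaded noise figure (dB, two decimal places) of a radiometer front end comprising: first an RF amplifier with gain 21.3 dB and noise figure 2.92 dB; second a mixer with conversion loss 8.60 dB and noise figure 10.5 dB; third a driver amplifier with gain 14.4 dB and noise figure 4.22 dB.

Convert to linear (a loss of L dB is a gain of −L dB): F_i = 10^(NF_i/10), G_i = 10^(G_i,dB/10)
  Stage 1: F_1 = 10^(2.92/10) = 1.959, G_1 = 10^(21.3/10) = 134.9
  Stage 2: F_2 = 10^(10.5/10) = 11.22, G_2 = 10^(−8.60/10) = 0.1380
  Stage 3: F_3 = 10^(4.22/10) = 2.642, G_3 = 10^(14.4/10) = 27.54
Friis cascade:
  F = 1.959 + (11.22 − 1)/134.9 + (2.642 − 1)/18.62 = 2.123
NF = 10 log₁₀(2.123) = 3.27 dB

3.27 dB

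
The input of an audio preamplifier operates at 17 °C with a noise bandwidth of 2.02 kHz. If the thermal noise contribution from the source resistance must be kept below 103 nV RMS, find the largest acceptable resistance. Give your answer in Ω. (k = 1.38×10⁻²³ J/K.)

T = 17 °C + 273.15 = 290.15 K
Johnson–Nyquist: V_n = √(4kTRB) ⇒ R = V_n² / (4kTB)
4kTB = 4 × 1.38×10⁻²³ × 290.15 × 2.02×10³ = 3.24×10⁻¹⁷
R = (1.03×10⁻⁷)² / 3.24×10⁻¹⁷ = 3.28×10² Ω = 328 Ω

328 Ω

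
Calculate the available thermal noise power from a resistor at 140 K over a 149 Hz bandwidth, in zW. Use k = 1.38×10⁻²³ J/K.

288 zW

P_n = kTB = 1.38×10⁻²³ × 140 × 1.49×10² = 2.88×10⁻¹⁹ W = 288 zW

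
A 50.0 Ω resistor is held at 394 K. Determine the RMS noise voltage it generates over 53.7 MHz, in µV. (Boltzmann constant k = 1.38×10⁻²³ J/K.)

7.64 µV

V_n = √(4kTRB)
4kTRB = 4 × 1.38×10⁻²³ × 394 × 5.00×10¹ × 5.37×10⁷ = 5.84×10⁻¹¹ V²
V_n = √(5.84×10⁻¹¹) = 7.64×10⁻⁶ V = 7.64 µV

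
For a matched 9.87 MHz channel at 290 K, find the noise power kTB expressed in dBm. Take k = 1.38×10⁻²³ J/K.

−104.0 dBm

P_n = kTB = 1.38×10⁻²³ × 290 × 9.87×10⁶ = 3.95×10⁻¹⁴ W
In dBm: 10 log₁₀(3.95×10⁻¹⁴ / 10⁻³) = −104.0 dBm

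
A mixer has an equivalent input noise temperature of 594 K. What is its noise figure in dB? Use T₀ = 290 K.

4.84 dB

F = 1 + T_e/T₀ = 1 + 594/290 = 3.04828
NF = 10 log₁₀(3.04828) = 4.84 dB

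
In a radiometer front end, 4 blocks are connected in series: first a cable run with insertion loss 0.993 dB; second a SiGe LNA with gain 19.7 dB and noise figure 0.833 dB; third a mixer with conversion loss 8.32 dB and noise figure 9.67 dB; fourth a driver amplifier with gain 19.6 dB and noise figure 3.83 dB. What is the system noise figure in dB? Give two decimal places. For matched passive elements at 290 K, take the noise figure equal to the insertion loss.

Convert to linear (a loss of L dB is a gain of −L dB): F_i = 10^(NF_i/10), G_i = 10^(G_i,dB/10)
  Stage 1: F_1 = 10^(0.993/10) = 1.257, G_1 = 10^(−0.993/10) = 0.7956
  Stage 2: F_2 = 10^(0.833/10) = 1.211, G_2 = 10^(19.7/10) = 93.33
  Stage 3: F_3 = 10^(9.67/10) = 9.268, G_3 = 10^(−8.32/10) = 0.1472
  Stage 4: F_4 = 10^(3.83/10) = 2.415, G_4 = 10^(19.6/10) = 91.20
Friis cascade:
  F = 1.257 + (1.211 − 1)/0.7956 + (9.268 − 1)/74.25 + (2.415 − 1)/10.93 = 1.763
NF = 10 log₁₀(1.763) = 2.46 dB

2.46 dB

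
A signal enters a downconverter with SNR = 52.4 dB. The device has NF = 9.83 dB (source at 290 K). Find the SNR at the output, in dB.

42.57 dB

By definition F = SNR_in/SNR_out, so in dB: SNR_out = SNR_in − NF
SNR_out = 52.4 − 9.83 = 42.57 dB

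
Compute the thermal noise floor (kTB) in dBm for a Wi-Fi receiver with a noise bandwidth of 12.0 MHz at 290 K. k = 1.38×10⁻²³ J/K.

P_n = kTB = 1.38×10⁻²³ × 290 × 1.20×10⁷ = 4.80×10⁻¹⁴ W
In dBm: 10 log₁₀(4.80×10⁻¹⁴ / 10⁻³) = −103.2 dBm

−103.2 dBm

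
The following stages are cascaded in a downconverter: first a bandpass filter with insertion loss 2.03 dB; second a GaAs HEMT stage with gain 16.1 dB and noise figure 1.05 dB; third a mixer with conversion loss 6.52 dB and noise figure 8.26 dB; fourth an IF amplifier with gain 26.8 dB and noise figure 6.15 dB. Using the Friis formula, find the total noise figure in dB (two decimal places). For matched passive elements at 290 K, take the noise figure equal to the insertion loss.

4.48 dB

Convert to linear (a loss of L dB is a gain of −L dB): F_i = 10^(NF_i/10), G_i = 10^(G_i,dB/10)
  Stage 1: F_1 = 10^(2.03/10) = 1.596, G_1 = 10^(−2.03/10) = 0.6266
  Stage 2: F_2 = 10^(1.05/10) = 1.274, G_2 = 10^(16.1/10) = 40.74
  Stage 3: F_3 = 10^(8.26/10) = 6.699, G_3 = 10^(−6.52/10) = 0.2228
  Stage 4: F_4 = 10^(6.15/10) = 4.121, G_4 = 10^(26.8/10) = 478.6
Friis cascade:
  F = 1.596 + (1.274 − 1)/0.6266 + (6.699 − 1)/25.53 + (4.121 − 1)/5.689 = 2.804
NF = 10 log₁₀(2.804) = 4.48 dB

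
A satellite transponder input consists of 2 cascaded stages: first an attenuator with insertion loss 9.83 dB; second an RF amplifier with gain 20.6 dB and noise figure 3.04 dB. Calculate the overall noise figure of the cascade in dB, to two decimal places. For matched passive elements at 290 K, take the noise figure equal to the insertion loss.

12.87 dB

Convert to linear (a loss of L dB is a gain of −L dB): F_i = 10^(NF_i/10), G_i = 10^(G_i,dB/10)
  Stage 1: F_1 = 10^(9.83/10) = 9.616, G_1 = 10^(−9.83/10) = 0.1040
  Stage 2: F_2 = 10^(3.04/10) = 2.014, G_2 = 10^(20.6/10) = 114.8
Friis cascade:
  F = 9.616 + (2.014 − 1)/0.1040 = 19.36
NF = 10 log₁₀(19.36) = 12.87 dB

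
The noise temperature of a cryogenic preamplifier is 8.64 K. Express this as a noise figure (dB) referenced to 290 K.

0.127 dB

F = 1 + T_e/T₀ = 1 + 8.64/290 = 1.02979
NF = 10 log₁₀(1.02979) = 0.127 dB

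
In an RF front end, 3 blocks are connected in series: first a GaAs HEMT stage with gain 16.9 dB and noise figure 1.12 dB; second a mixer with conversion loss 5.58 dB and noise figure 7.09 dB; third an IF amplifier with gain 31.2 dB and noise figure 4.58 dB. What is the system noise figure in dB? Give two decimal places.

Convert to linear (a loss of L dB is a gain of −L dB): F_i = 10^(NF_i/10), G_i = 10^(G_i,dB/10)
  Stage 1: F_1 = 10^(1.12/10) = 1.294, G_1 = 10^(16.9/10) = 48.98
  Stage 2: F_2 = 10^(7.09/10) = 5.117, G_2 = 10^(−5.58/10) = 0.2767
  Stage 3: F_3 = 10^(4.58/10) = 2.871, G_3 = 10^(31.2/10) = 1318
Friis cascade:
  F = 1.294 + (5.117 − 1)/48.98 + (2.871 − 1)/13.55 = 1.516
NF = 10 log₁₀(1.516) = 1.81 dB

1.81 dB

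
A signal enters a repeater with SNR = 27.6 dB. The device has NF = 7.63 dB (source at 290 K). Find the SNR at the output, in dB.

19.97 dB

By definition F = SNR_in/SNR_out, so in dB: SNR_out = SNR_in − NF
SNR_out = 27.6 − 7.63 = 19.97 dB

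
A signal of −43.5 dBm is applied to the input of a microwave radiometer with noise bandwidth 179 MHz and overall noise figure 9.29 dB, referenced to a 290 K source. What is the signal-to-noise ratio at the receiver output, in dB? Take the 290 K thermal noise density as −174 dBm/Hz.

38.7 dB

Noise floor: N = −174 + 10 log₁₀(B) + NF
10 log₁₀(1.79×10⁸) = 82.53 dB
N = −174 + 82.53 + 9.29 = −82.18 dBm
SNR = P_sig − N = −43.5 − (−82.18) = 38.68 dB → 38.7 dB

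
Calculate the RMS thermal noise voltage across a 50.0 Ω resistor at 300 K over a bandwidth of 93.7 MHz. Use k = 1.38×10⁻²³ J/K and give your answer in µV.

8.81 µV

V_n = √(4kTRB)
4kTRB = 4 × 1.38×10⁻²³ × 300 × 5.00×10¹ × 9.37×10⁷ = 7.76×10⁻¹¹ V²
V_n = √(7.76×10⁻¹¹) = 8.81×10⁻⁶ V = 8.81 µV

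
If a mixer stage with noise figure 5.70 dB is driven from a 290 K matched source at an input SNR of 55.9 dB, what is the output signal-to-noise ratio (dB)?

50.20 dB

By definition F = SNR_in/SNR_out, so in dB: SNR_out = SNR_in − NF
SNR_out = 55.9 − 5.70 = 50.20 dB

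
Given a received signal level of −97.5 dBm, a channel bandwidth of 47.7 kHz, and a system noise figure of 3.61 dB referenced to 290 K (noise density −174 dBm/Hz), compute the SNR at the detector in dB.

26.1 dB

Noise floor: N = −174 + 10 log₁₀(B) + NF
10 log₁₀(4.77×10⁴) = 46.79 dB
N = −174 + 46.79 + 3.61 = −123.60 dBm
SNR = P_sig − N = −97.5 − (−123.60) = 26.10 dB → 26.1 dB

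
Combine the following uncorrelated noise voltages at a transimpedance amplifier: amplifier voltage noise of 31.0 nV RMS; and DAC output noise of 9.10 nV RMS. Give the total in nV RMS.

32.3 nV

Uncorrelated sources add in power (mean-square): V_tot = √(ΣV_i²)
V_tot = √[(3.10×10⁻⁸)² + (9.10×10⁻⁹)²] = 3.23×10⁻⁸ V = 32.3 nV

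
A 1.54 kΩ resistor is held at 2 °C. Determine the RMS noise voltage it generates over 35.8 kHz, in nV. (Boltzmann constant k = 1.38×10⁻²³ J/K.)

T = 2 °C + 273.15 = 275.15 K
V_n = √(4kTRB)
4kTRB = 4 × 1.38×10⁻²³ × 275.15 × 1.54×10³ × 3.58×10⁴ = 8.37×10⁻¹³ V²
V_n = √(8.37×10⁻¹³) = 9.15×10⁻⁷ V = 915 nV

915 nV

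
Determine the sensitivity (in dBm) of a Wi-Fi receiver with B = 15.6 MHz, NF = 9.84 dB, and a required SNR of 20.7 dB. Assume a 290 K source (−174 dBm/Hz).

Sensitivity = −174 + 10 log₁₀(B) + NF + SNR_min
= −174 + 71.93 + 9.84 + 20.7
= −71.53 dBm → −71.5 dBm

−71.5 dBm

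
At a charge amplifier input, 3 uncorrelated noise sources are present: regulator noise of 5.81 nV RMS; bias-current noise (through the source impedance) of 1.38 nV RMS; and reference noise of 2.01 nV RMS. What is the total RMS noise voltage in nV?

Uncorrelated sources add in power (mean-square): V_tot = √(ΣV_i²)
V_tot = √[(5.81×10⁻⁹)² + (1.38×10⁻⁹)² + (2.01×10⁻⁹)²] = 6.30×10⁻⁹ V = 6.30 nV

6.30 nV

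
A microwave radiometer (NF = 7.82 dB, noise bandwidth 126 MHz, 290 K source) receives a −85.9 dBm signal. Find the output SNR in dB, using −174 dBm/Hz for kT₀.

Noise floor: N = −174 + 10 log₁₀(B) + NF
10 log₁₀(1.26×10⁸) = 81 dB
N = −174 + 81 + 7.82 = −85.18 dBm
SNR = P_sig − N = −85.9 − (−85.18) = −0.72 dB → −0.7 dB

−0.7 dB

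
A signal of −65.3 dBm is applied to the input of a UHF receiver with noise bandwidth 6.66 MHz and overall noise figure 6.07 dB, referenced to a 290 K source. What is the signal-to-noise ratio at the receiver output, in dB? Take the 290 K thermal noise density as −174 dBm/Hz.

Noise floor: N = −174 + 10 log₁₀(B) + NF
10 log₁₀(6.66×10⁶) = 68.23 dB
N = −174 + 68.23 + 6.07 = −99.70 dBm
SNR = P_sig − N = −65.3 − (−99.70) = 34.40 dB → 34.4 dB

34.4 dB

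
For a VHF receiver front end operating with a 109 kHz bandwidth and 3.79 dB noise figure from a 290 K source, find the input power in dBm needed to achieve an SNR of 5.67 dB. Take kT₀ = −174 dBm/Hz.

Sensitivity = −174 + 10 log₁₀(B) + NF + SNR_min
= −174 + 50.37 + 3.79 + 5.67
= −114.17 dBm → −114.2 dBm

−114.2 dBm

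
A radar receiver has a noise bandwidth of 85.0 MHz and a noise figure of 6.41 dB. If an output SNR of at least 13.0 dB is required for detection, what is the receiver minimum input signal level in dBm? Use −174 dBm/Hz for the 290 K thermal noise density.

Sensitivity = −174 + 10 log₁₀(B) + NF + SNR_min
= −174 + 79.29 + 6.41 + 13.0
= −75.30 dBm → −75.3 dBm

−75.3 dBm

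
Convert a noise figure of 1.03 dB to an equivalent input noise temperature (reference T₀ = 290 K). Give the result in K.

F = 10^(1.03/10) = 1.26765
T_e = (F − 1)·T₀ = (1.26765 − 1) × 290 = 77.6 K

77.6 K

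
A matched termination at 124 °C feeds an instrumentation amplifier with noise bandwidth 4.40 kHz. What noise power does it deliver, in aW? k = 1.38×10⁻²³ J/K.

24.1 aW

T = 124 °C + 273.15 = 397.15 K
P_n = kTB = 1.38×10⁻²³ × 397.15 × 4.40×10³ = 2.41×10⁻¹⁷ W = 24.1 aW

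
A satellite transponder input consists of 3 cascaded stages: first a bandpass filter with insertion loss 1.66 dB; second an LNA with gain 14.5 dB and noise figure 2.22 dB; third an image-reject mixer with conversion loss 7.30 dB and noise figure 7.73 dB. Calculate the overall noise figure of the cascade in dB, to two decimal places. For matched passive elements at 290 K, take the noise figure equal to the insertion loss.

4.31 dB

Convert to linear (a loss of L dB is a gain of −L dB): F_i = 10^(NF_i/10), G_i = 10^(G_i,dB/10)
  Stage 1: F_1 = 10^(1.66/10) = 1.466, G_1 = 10^(−1.66/10) = 0.6823
  Stage 2: F_2 = 10^(2.22/10) = 1.667, G_2 = 10^(14.5/10) = 28.18
  Stage 3: F_3 = 10^(7.73/10) = 5.929, G_3 = 10^(−7.30/10) = 0.1862
Friis cascade:
  F = 1.466 + (1.667 − 1)/0.6823 + (5.929 − 1)/19.23 = 2.700
NF = 10 log₁₀(2.700) = 4.31 dB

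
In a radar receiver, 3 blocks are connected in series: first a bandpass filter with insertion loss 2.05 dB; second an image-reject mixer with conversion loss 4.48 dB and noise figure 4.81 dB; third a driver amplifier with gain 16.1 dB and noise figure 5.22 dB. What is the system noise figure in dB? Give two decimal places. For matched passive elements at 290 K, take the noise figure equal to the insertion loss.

11.85 dB

Convert to linear (a loss of L dB is a gain of −L dB): F_i = 10^(NF_i/10), G_i = 10^(G_i,dB/10)
  Stage 1: F_1 = 10^(2.05/10) = 1.603, G_1 = 10^(−2.05/10) = 0.6237
  Stage 2: F_2 = 10^(4.81/10) = 3.027, G_2 = 10^(−4.48/10) = 0.3565
  Stage 3: F_3 = 10^(5.22/10) = 3.327, G_3 = 10^(16.1/10) = 40.74
Friis cascade:
  F = 1.603 + (3.027 − 1)/0.6237 + (3.327 − 1)/0.2223 = 15.32
NF = 10 log₁₀(15.32) = 11.85 dB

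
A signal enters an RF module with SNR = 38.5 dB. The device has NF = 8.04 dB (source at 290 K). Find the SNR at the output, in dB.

30.46 dB

By definition F = SNR_in/SNR_out, so in dB: SNR_out = SNR_in − NF
SNR_out = 38.5 − 8.04 = 30.46 dB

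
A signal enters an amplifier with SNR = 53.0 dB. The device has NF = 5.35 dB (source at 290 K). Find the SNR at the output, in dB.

By definition F = SNR_in/SNR_out, so in dB: SNR_out = SNR_in − NF
SNR_out = 53.0 − 5.35 = 47.65 dB

47.65 dB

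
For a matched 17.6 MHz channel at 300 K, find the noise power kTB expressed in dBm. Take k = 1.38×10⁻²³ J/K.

−101.4 dBm

P_n = kTB = 1.38×10⁻²³ × 300 × 1.76×10⁷ = 7.29×10⁻¹⁴ W
In dBm: 10 log₁₀(7.29×10⁻¹⁴ / 10⁻³) = −101.4 dBm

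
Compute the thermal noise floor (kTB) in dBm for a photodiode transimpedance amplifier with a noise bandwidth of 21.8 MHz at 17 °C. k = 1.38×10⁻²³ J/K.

−100.6 dBm

T = 17 °C + 273.15 = 290.15 K
P_n = kTB = 1.38×10⁻²³ × 290.15 × 2.18×10⁷ = 8.73×10⁻¹⁴ W
In dBm: 10 log₁₀(8.73×10⁻¹⁴ / 10⁻³) = −100.6 dBm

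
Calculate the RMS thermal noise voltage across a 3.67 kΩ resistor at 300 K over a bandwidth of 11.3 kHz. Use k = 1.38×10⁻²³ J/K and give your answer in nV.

829 nV

V_n = √(4kTRB)
4kTRB = 4 × 1.38×10⁻²³ × 300 × 3.67×10³ × 1.13×10⁴ = 6.87×10⁻¹³ V²
V_n = √(6.87×10⁻¹³) = 8.29×10⁻⁷ V = 829 nV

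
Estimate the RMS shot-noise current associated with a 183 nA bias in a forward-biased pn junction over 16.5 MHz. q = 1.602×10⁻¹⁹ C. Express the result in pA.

I_n = √(2qI·B)
2qI·B = 2 × 1.602×10⁻¹⁹ × 1.83×10⁻⁷ × 1.65×10⁷ = 9.67×10⁻¹⁹ A²
I_n = √(9.67×10⁻¹⁹) = 9.84×10⁻¹⁰ A = 984 pA

984 pA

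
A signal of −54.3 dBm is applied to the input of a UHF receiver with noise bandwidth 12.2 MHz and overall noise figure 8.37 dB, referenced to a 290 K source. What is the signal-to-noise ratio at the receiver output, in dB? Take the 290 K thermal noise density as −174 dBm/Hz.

Noise floor: N = −174 + 10 log₁₀(B) + NF
10 log₁₀(1.22×10⁷) = 70.86 dB
N = −174 + 70.86 + 8.37 = −94.77 dBm
SNR = P_sig − N = −54.3 − (−94.77) = 40.47 dB → 40.5 dB

40.5 dB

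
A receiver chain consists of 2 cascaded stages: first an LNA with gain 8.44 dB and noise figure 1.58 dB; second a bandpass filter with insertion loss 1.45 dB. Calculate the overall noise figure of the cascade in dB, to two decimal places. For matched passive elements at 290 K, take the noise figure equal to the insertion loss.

1.75 dB

Convert to linear (a loss of L dB is a gain of −L dB): F_i = 10^(NF_i/10), G_i = 10^(G_i,dB/10)
  Stage 1: F_1 = 10^(1.58/10) = 1.439, G_1 = 10^(8.44/10) = 6.982
  Stage 2: F_2 = 10^(1.45/10) = 1.396, G_2 = 10^(−1.45/10) = 0.7161
Friis cascade:
  F = 1.439 + (1.396 − 1)/6.982 = 1.496
NF = 10 log₁₀(1.496) = 1.75 dB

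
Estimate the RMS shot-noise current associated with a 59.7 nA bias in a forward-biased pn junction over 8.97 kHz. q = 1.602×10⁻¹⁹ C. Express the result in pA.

13.1 pA

I_n = √(2qI·B)
2qI·B = 2 × 1.602×10⁻¹⁹ × 5.97×10⁻⁸ × 8.97×10³ = 1.72×10⁻²² A²
I_n = √(1.72×10⁻²²) = 1.31×10⁻¹¹ A = 13.1 pA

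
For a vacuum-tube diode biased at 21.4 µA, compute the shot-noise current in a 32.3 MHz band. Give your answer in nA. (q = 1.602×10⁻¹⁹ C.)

I_n = √(2qI·B)
2qI·B = 2 × 1.602×10⁻¹⁹ × 2.14×10⁻⁵ × 3.23×10⁷ = 2.21×10⁻¹⁶ A²
I_n = √(2.21×10⁻¹⁶) = 1.49×10⁻⁸ A = 14.9 nA

14.9 nA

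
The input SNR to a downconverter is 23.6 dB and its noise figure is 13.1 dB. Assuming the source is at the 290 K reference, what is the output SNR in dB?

By definition F = SNR_in/SNR_out, so in dB: SNR_out = SNR_in − NF
SNR_out = 23.6 − 13.1 = 10.5 dB

10.5 dB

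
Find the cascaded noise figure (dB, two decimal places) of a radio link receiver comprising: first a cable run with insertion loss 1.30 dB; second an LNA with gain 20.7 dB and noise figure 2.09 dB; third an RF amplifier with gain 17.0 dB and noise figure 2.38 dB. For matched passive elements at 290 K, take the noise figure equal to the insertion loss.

Convert to linear (a loss of L dB is a gain of −L dB): F_i = 10^(NF_i/10), G_i = 10^(G_i,dB/10)
  Stage 1: F_1 = 10^(1.30/10) = 1.349, G_1 = 10^(−1.30/10) = 0.7413
  Stage 2: F_2 = 10^(2.09/10) = 1.618, G_2 = 10^(20.7/10) = 117.5
  Stage 3: F_3 = 10^(2.38/10) = 1.730, G_3 = 10^(17.0/10) = 50.12
Friis cascade:
  F = 1.349 + (1.618 − 1)/0.7413 + (1.730 − 1)/87.10 = 2.191
NF = 10 log₁₀(2.191) = 3.41 dB

3.41 dB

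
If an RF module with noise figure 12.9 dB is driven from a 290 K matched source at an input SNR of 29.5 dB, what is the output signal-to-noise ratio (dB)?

By definition F = SNR_in/SNR_out, so in dB: SNR_out = SNR_in − NF
SNR_out = 29.5 − 12.9 = 16.6 dB

16.6 dB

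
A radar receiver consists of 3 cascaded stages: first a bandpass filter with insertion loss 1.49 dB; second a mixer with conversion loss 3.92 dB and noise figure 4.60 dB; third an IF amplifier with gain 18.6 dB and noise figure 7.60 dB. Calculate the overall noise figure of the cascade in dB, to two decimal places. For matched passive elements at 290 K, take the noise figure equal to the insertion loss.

Convert to linear (a loss of L dB is a gain of −L dB): F_i = 10^(NF_i/10), G_i = 10^(G_i,dB/10)
  Stage 1: F_1 = 10^(1.49/10) = 1.409, G_1 = 10^(−1.49/10) = 0.7096
  Stage 2: F_2 = 10^(4.60/10) = 2.884, G_2 = 10^(−3.92/10) = 0.4055
  Stage 3: F_3 = 10^(7.60/10) = 5.754, G_3 = 10^(18.6/10) = 72.44
Friis cascade:
  F = 1.409 + (2.884 − 1)/0.7096 + (5.754 − 1)/0.2877 = 20.59
NF = 10 log₁₀(20.59) = 13.14 dB

13.14 dB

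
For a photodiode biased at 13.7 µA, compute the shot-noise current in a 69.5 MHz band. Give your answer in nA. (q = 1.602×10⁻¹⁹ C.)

I_n = √(2qI·B)
2qI·B = 2 × 1.602×10⁻¹⁹ × 1.37×10⁻⁵ × 6.95×10⁷ = 3.05×10⁻¹⁶ A²
I_n = √(3.05×10⁻¹⁶) = 1.75×10⁻⁸ A = 17.5 nA

17.5 nA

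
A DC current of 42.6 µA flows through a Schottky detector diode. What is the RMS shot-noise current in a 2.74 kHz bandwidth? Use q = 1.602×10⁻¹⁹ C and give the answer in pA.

193 pA

I_n = √(2qI·B)
2qI·B = 2 × 1.602×10⁻¹⁹ × 4.26×10⁻⁵ × 2.74×10³ = 3.74×10⁻²⁰ A²
I_n = √(3.74×10⁻²⁰) = 1.93×10⁻¹⁰ A = 193 pA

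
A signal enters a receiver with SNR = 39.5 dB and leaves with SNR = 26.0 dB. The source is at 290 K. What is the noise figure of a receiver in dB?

NF (dB) = SNR_in(dB) − SNR_out(dB) when the source is at T₀
NF = 39.5 − 26.0 = 13.5 dB

13.5 dB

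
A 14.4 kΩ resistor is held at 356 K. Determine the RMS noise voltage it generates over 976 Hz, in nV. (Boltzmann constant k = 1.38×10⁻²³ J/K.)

526 nV

V_n = √(4kTRB)
4kTRB = 4 × 1.38×10⁻²³ × 356 × 1.44×10⁴ × 9.76×10² = 2.76×10⁻¹³ V²
V_n = √(2.76×10⁻¹³) = 5.26×10⁻⁷ V = 526 nV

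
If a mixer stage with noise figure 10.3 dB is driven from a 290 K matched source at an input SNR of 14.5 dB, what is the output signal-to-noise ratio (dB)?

By definition F = SNR_in/SNR_out, so in dB: SNR_out = SNR_in − NF
SNR_out = 14.5 − 10.3 = 4.2 dB

4.2 dB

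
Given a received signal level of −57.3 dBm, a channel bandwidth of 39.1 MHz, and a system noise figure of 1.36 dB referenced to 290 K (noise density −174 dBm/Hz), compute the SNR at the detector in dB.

39.4 dB

Noise floor: N = −174 + 10 log₁₀(B) + NF
10 log₁₀(3.91×10⁷) = 75.92 dB
N = −174 + 75.92 + 1.36 = −96.72 dBm
SNR = P_sig − N = −57.3 − (−96.72) = 39.42 dB → 39.4 dB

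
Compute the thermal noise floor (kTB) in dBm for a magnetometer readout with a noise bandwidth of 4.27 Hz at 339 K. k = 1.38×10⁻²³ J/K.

−167.0 dBm

P_n = kTB = 1.38×10⁻²³ × 339 × 4.27×10⁰ = 2.00×10⁻²⁰ W
In dBm: 10 log₁₀(2.00×10⁻²⁰ / 10⁻³) = −167.0 dBm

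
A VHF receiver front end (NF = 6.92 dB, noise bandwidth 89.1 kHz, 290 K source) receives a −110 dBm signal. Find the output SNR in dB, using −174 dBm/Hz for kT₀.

7.6 dB

Noise floor: N = −174 + 10 log₁₀(B) + NF
10 log₁₀(8.91×10⁴) = 49.5 dB
N = −174 + 49.5 + 6.92 = −117.58 dBm
SNR = P_sig − N = −110 − (−117.58) = 7.58 dB → 7.6 dB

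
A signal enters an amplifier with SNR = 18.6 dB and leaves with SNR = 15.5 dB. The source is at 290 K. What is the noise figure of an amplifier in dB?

NF (dB) = SNR_in(dB) − SNR_out(dB) when the source is at T₀
NF = 18.6 − 15.5 = 3.1 dB

3.1 dB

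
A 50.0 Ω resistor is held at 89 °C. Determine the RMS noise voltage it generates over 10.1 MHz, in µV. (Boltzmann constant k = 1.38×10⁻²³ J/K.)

3.18 µV

T = 89 °C + 273.15 = 362.15 K
V_n = √(4kTRB)
4kTRB = 4 × 1.38×10⁻²³ × 362.15 × 5.00×10¹ × 1.01×10⁷ = 1.01×10⁻¹¹ V²
V_n = √(1.01×10⁻¹¹) = 3.18×10⁻⁶ V = 3.18 µV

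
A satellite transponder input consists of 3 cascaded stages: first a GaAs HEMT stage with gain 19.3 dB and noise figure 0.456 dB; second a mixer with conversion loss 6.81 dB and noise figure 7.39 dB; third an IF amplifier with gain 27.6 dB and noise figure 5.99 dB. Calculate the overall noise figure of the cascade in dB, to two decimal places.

Convert to linear (a loss of L dB is a gain of −L dB): F_i = 10^(NF_i/10), G_i = 10^(G_i,dB/10)
  Stage 1: F_1 = 10^(0.456/10) = 1.111, G_1 = 10^(19.3/10) = 85.11
  Stage 2: F_2 = 10^(7.39/10) = 5.483, G_2 = 10^(−6.81/10) = 0.2084
  Stage 3: F_3 = 10^(5.99/10) = 3.972, G_3 = 10^(27.6/10) = 575.4
Friis cascade:
  F = 1.111 + (5.483 − 1)/85.11 + (3.972 − 1)/17.74 = 1.331
NF = 10 log₁₀(1.331) = 1.24 dB

1.24 dB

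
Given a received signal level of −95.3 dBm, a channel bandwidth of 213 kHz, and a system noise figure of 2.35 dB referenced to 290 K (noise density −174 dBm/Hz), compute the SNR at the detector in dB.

23.1 dB

Noise floor: N = −174 + 10 log₁₀(B) + NF
10 log₁₀(2.13×10⁵) = 53.28 dB
N = −174 + 53.28 + 2.35 = −118.37 dBm
SNR = P_sig − N = −95.3 − (−118.37) = 23.07 dB → 23.1 dB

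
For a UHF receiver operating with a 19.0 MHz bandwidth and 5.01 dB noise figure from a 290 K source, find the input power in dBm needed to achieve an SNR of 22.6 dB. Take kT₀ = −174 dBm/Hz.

Sensitivity = −174 + 10 log₁₀(B) + NF + SNR_min
= −174 + 72.79 + 5.01 + 22.6
= −73.60 dBm → −73.6 dBm

−73.6 dBm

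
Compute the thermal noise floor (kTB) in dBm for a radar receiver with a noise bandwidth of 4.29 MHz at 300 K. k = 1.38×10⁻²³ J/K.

−107.5 dBm

P_n = kTB = 1.38×10⁻²³ × 300 × 4.29×10⁶ = 1.78×10⁻¹⁴ W
In dBm: 10 log₁₀(1.78×10⁻¹⁴ / 10⁻³) = −107.5 dBm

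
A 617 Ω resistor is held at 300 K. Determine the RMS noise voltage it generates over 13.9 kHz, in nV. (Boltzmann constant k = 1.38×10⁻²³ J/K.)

V_n = √(4kTRB)
4kTRB = 4 × 1.38×10⁻²³ × 300 × 6.17×10² × 1.39×10⁴ = 1.42×10⁻¹³ V²
V_n = √(1.42×10⁻¹³) = 3.77×10⁻⁷ V = 377 nV

377 nV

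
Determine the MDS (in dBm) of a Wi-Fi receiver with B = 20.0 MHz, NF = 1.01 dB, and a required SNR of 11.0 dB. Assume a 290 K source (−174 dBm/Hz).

Sensitivity = −174 + 10 log₁₀(B) + NF + SNR_min
= −174 + 73.01 + 1.01 + 11.0
= −88.98 dBm → −89.0 dBm

−89.0 dBm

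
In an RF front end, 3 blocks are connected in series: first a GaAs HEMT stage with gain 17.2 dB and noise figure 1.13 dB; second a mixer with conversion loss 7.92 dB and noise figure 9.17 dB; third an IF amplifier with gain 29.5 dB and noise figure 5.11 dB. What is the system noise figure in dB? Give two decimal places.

2.31 dB

Convert to linear (a loss of L dB is a gain of −L dB): F_i = 10^(NF_i/10), G_i = 10^(G_i,dB/10)
  Stage 1: F_1 = 10^(1.13/10) = 1.297, G_1 = 10^(17.2/10) = 52.48
  Stage 2: F_2 = 10^(9.17/10) = 8.260, G_2 = 10^(−7.92/10) = 0.1614
  Stage 3: F_3 = 10^(5.11/10) = 3.243, G_3 = 10^(29.5/10) = 891.3
Friis cascade:
  F = 1.297 + (8.260 − 1)/52.48 + (3.243 − 1)/8.472 = 1.700
NF = 10 log₁₀(1.700) = 2.31 dB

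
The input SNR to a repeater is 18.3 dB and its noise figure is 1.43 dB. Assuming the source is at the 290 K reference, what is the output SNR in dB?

By definition F = SNR_in/SNR_out, so in dB: SNR_out = SNR_in − NF
SNR_out = 18.3 − 1.43 = 16.87 dB

16.87 dB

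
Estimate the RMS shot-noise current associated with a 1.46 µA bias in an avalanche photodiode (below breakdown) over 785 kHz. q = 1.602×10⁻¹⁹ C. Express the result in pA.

606 pA

I_n = √(2qI·B)
2qI·B = 2 × 1.602×10⁻¹⁹ × 1.46×10⁻⁶ × 7.85×10⁵ = 3.67×10⁻¹⁹ A²
I_n = √(3.67×10⁻¹⁹) = 6.06×10⁻¹⁰ A = 606 pA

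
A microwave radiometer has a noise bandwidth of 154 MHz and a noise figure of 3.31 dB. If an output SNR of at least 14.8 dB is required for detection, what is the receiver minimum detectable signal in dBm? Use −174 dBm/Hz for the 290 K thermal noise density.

−74.0 dBm

Sensitivity = −174 + 10 log₁₀(B) + NF + SNR_min
= −174 + 81.88 + 3.31 + 14.8
= −74.01 dBm → −74.0 dBm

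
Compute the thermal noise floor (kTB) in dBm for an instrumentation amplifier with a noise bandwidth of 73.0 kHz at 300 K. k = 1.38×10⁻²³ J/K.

−125.2 dBm

P_n = kTB = 1.38×10⁻²³ × 300 × 7.30×10⁴ = 3.02×10⁻¹⁶ W
In dBm: 10 log₁₀(3.02×10⁻¹⁶ / 10⁻³) = −125.2 dBm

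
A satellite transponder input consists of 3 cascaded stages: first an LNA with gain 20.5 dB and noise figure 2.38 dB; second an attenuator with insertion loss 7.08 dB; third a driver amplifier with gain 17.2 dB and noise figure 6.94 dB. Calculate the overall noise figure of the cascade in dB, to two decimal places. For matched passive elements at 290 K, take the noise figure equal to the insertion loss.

2.89 dB

Convert to linear (a loss of L dB is a gain of −L dB): F_i = 10^(NF_i/10), G_i = 10^(G_i,dB/10)
  Stage 1: F_1 = 10^(2.38/10) = 1.730, G_1 = 10^(20.5/10) = 112.2
  Stage 2: F_2 = 10^(7.08/10) = 5.105, G_2 = 10^(−7.08/10) = 0.1959
  Stage 3: F_3 = 10^(6.94/10) = 4.943, G_3 = 10^(17.2/10) = 52.48
Friis cascade:
  F = 1.730 + (5.105 − 1)/112.2 + (4.943 − 1)/21.98 = 1.946
NF = 10 log₁₀(1.946) = 2.89 dB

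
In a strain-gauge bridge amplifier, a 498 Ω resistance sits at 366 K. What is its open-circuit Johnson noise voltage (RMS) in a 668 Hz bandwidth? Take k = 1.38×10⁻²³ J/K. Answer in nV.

82.0 nV

V_n = √(4kTRB)
4kTRB = 4 × 1.38×10⁻²³ × 366 × 4.98×10² × 6.68×10² = 6.72×10⁻¹⁵ V²
V_n = √(6.72×10⁻¹⁵) = 8.20×10⁻⁸ V = 82.0 nV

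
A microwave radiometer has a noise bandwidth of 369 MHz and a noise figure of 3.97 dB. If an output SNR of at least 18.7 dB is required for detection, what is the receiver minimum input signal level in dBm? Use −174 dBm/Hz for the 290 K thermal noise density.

−65.7 dBm

Sensitivity = −174 + 10 log₁₀(B) + NF + SNR_min
= −174 + 85.67 + 3.97 + 18.7
= −65.66 dBm → −65.7 dBm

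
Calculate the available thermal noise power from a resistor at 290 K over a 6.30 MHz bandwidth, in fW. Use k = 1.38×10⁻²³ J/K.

P_n = kTB = 1.38×10⁻²³ × 290 × 6.30×10⁶ = 2.52×10⁻¹⁴ W = 25.2 fW

25.2 fW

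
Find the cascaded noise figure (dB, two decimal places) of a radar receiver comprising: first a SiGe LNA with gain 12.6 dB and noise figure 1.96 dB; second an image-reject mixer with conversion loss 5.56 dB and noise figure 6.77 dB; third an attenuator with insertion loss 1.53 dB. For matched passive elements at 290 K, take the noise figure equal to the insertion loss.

Convert to linear (a loss of L dB is a gain of −L dB): F_i = 10^(NF_i/10), G_i = 10^(G_i,dB/10)
  Stage 1: F_1 = 10^(1.96/10) = 1.570, G_1 = 10^(12.6/10) = 18.20
  Stage 2: F_2 = 10^(6.77/10) = 4.753, G_2 = 10^(−5.56/10) = 0.2780
  Stage 3: F_3 = 10^(1.53/10) = 1.422, G_3 = 10^(−1.53/10) = 0.7031
Friis cascade:
  F = 1.570 + (4.753 − 1)/18.20 + (1.422 − 1)/5.058 = 1.860
NF = 10 log₁₀(1.860) = 2.70 dB

2.70 dB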